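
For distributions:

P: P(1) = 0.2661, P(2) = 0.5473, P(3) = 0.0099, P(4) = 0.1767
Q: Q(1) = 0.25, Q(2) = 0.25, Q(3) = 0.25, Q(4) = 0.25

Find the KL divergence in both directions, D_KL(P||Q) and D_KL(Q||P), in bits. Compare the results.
D_KL(P||Q) = 0.5081 bits, D_KL(Q||P) = 0.9846 bits. D_KL(Q||P) is larger than D_KL(P||Q) by 0.4765 bits; the two directions differ.

D_KL(P||Q) = Σ P(x) log₂(P(x)/Q(x))

Computing term by term:
  P(1)·log₂(P(1)/Q(1)) = 0.2661·log₂(0.2661/0.25) = 0.02396
  P(2)·log₂(P(2)/Q(2)) = 0.5473·log₂(0.5473/0.25) = 0.61867
  P(3)·log₂(P(3)/Q(3)) = 0.0099·log₂(0.0099/0.25) = -0.04612
  P(4)·log₂(P(4)/Q(4)) = 0.1767·log₂(0.1767/0.25) = -0.08846

D_KL(P||Q) = 0.02396 + 0.61867 - 0.04612 - 0.08846 = 0.50805 ≈ 0.5081 bits

D_KL(Q||P) = Σ Q(x) log₂(Q(x)/P(x))

Computing term by term:
  Q(1)·log₂(Q(1)/P(1)) = 0.25·log₂(0.25/0.2661) = -0.02251
  Q(2)·log₂(Q(2)/P(2)) = 0.25·log₂(0.25/0.5473) = -0.28260
  Q(3)·log₂(Q(3)/P(3)) = 0.25·log₂(0.25/0.0099) = 1.16459
  Q(4)·log₂(Q(4)/P(4)) = 0.25·log₂(0.25/0.1767) = 0.12516

D_KL(Q||P) = -0.02251 - 0.28260 + 1.16459 + 0.12516 = 0.98464 ≈ 0.9846 bits

These are NOT equal (difference: 0.4765 bits). KL divergence is asymmetric: D_KL(P||Q) ≠ D_KL(Q||P) in general.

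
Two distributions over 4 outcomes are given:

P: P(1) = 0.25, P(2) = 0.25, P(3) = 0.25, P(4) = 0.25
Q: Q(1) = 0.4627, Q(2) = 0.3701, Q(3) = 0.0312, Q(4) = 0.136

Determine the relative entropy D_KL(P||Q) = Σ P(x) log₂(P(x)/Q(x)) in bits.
0.6066 bits

D_KL(P||Q) = Σ P(x) log₂(P(x)/Q(x))

Computing term by term:
  P(1)·log₂(P(1)/Q(1)) = 0.25·log₂(0.25/0.4627) = -0.22204
  P(2)·log₂(P(2)/Q(2)) = 0.25·log₂(0.25/0.3701) = -0.14150
  P(3)·log₂(P(3)/Q(3)) = 0.25·log₂(0.25/0.0312) = 0.75058
  P(4)·log₂(P(4)/Q(4)) = 0.25·log₂(0.25/0.136) = 0.21958

D_KL(P||Q) = -0.22204 - 0.14150 + 0.75058 + 0.21958 = 0.60662 ≈ 0.6066 bits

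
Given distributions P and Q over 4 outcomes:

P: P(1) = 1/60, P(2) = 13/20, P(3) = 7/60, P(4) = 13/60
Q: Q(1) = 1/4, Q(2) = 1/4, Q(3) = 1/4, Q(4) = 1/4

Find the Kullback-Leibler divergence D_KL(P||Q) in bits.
0.6579 bits

D_KL(P||Q) = Σ P(x) log₂(P(x)/Q(x))

Computing term by term:
  P(1)·log₂(P(1)/Q(1)) = (1/60)·log₂((1/60)/(1/4)) = -0.06511
  P(2)·log₂(P(2)/Q(2)) = (13/20)·log₂((13/20)/(1/4)) = 0.89603
  P(3)·log₂(P(3)/Q(3)) = (7/60)·log₂((7/60)/(1/4)) = -0.12828
  P(4)·log₂(P(4)/Q(4)) = (13/60)·log₂((13/60)/(1/4)) = -0.04473

D_KL(P||Q) = -0.06511 + 0.89603 - 0.12828 - 0.04473 = 0.65791 ≈ 0.6579 bits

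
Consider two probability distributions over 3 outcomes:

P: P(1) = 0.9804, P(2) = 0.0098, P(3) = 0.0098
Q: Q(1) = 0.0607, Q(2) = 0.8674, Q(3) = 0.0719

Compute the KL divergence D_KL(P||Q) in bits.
3.8434 bits

D_KL(P||Q) = Σ P(x) log₂(P(x)/Q(x))

Computing term by term:
  P(1)·log₂(P(1)/Q(1)) = 0.9804·log₂(0.9804/0.0607) = 3.93494
  P(2)·log₂(P(2)/Q(2)) = 0.0098·log₂(0.0098/0.8674) = -0.06338
  P(3)·log₂(P(3)/Q(3)) = 0.0098·log₂(0.0098/0.0719) = -0.02818

D_KL(P||Q) = 3.93494 - 0.06338 - 0.02818 = 3.84338 ≈ 3.8434 bits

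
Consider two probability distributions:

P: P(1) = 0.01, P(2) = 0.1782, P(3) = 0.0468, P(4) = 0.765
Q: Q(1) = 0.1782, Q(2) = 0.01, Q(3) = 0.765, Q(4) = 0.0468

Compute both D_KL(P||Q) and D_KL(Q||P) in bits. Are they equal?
D_KL(P||Q) = 3.5939 bits, D_KL(Q||P) = 3.5939 bits. Yes, in this case they are equal (although KL divergence is not symmetric in general).

D_KL(P||Q) = Σ P(x) log₂(P(x)/Q(x))

Computing term by term:
  P(1)·log₂(P(1)/Q(1)) = 0.01·log₂(0.01/0.1782) = -0.04155
  P(2)·log₂(P(2)/Q(2)) = 0.1782·log₂(0.1782/0.01) = 0.74050
  P(3)·log₂(P(3)/Q(3)) = 0.0468·log₂(0.0468/0.765) = -0.18865
  P(4)·log₂(P(4)/Q(4)) = 0.765·log₂(0.765/0.0468) = 3.08362

D_KL(P||Q) = -0.04155 + 0.74050 - 0.18865 + 3.08362 = 3.59392 ≈ 3.5939 bits

D_KL(Q||P) = Σ Q(x) log₂(Q(x)/P(x))

Computing term by term:
  Q(1)·log₂(Q(1)/P(1)) = 0.1782·log₂(0.1782/0.01) = 0.74050
  Q(2)·log₂(Q(2)/P(2)) = 0.01·log₂(0.01/0.1782) = -0.04155
  Q(3)·log₂(Q(3)/P(3)) = 0.765·log₂(0.765/0.0468) = 3.08362
  Q(4)·log₂(Q(4)/P(4)) = 0.0468·log₂(0.0468/0.765) = -0.18865

D_KL(Q||P) = 0.74050 - 0.04155 + 3.08362 - 0.18865 = 3.59392 ≈ 3.5939 bits

These ARE equal here. Q is P with outcomes relabeled (Q(1) = P(2), Q(2) = P(1), Q(3) = P(4), Q(4) = P(3)) by a relabeling that is its own inverse, so the two sums contain exactly the same terms in a different order. This is a special case — KL divergence is not symmetric in general: D_KL(P||Q) ≠ D_KL(Q||P) for most P, Q.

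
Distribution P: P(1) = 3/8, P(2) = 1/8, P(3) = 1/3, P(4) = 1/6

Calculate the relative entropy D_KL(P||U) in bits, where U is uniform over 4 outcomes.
0.1352 bits

U(i) = 1/4 for all i

D_KL(P||U) = Σ P(x) log₂(P(x) / (1/4))
           = Σ P(x) log₂(P(x)) + log₂(4)
           = log₂(4) - H(P)

H(P) = -Σ P(x) log₂(P(x)):
  -P(1)·log₂(P(1)) = -(3/8)·log₂(3/8) = 0.53064
  -P(2)·log₂(P(2)) = -(1/8)·log₂(1/8) = 0.37500
  -P(3)·log₂(P(3)) = -(1/3)·log₂(1/3) = 0.52832
  -P(4)·log₂(P(4)) = -(1/6)·log₂(1/6) = 0.43083
H(P) = 0.53064 + 0.37500 + 0.52832 + 0.43083 = 1.86479 bits

log₂(4) = 2.00000 bits

D_KL(P||U) = 2.00000 - 1.86479 = 0.13521 ≈ 0.1352 bits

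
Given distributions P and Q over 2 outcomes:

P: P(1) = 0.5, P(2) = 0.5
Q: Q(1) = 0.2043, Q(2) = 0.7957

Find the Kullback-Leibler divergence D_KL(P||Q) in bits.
0.3105 bits

D_KL(P||Q) = Σ P(x) log₂(P(x)/Q(x))

Computing term by term:
  P(1)·log₂(P(1)/Q(1)) = 0.5·log₂(0.5/0.2043) = 0.64562
  P(2)·log₂(P(2)/Q(2)) = 0.5·log₂(0.5/0.7957) = -0.33515

D_KL(P||Q) = 0.64562 - 0.33515 = 0.31047 ≈ 0.3105 bits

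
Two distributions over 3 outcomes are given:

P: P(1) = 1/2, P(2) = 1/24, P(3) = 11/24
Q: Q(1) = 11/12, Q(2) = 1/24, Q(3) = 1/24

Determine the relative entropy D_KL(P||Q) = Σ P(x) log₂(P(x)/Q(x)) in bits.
1.1483 bits

D_KL(P||Q) = Σ P(x) log₂(P(x)/Q(x))

Computing term by term:
  P(1)·log₂(P(1)/Q(1)) = (1/2)·log₂((1/2)/(11/12)) = -0.43723
  P(2)·log₂(P(2)/Q(2)) = (1/24)·log₂((1/24)/(1/24)) = 0.00000
  P(3)·log₂(P(3)/Q(3)) = (11/24)·log₂((11/24)/(1/24)) = 1.58557

D_KL(P||Q) = -0.43723 + 0.00000 + 1.58557 = 1.14834 ≈ 1.1483 bits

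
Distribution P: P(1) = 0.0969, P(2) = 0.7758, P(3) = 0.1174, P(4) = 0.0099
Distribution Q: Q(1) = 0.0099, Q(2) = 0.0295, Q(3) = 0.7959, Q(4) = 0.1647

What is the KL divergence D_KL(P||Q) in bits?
3.6140 bits

D_KL(P||Q) = Σ P(x) log₂(P(x)/Q(x))

Computing term by term:
  P(1)·log₂(P(1)/Q(1)) = 0.0969·log₂(0.0969/0.0099) = 0.31890
  P(2)·log₂(P(2)/Q(2)) = 0.7758·log₂(0.7758/0.0295) = 3.65937
  P(3)·log₂(P(3)/Q(3)) = 0.1174·log₂(0.1174/0.7959) = -0.32416
  P(4)·log₂(P(4)/Q(4)) = 0.0099·log₂(0.0099/0.1647) = -0.04016

D_KL(P||Q) = 0.31890 + 3.65937 - 0.32416 - 0.04016 = 3.61395 ≈ 3.6140 bits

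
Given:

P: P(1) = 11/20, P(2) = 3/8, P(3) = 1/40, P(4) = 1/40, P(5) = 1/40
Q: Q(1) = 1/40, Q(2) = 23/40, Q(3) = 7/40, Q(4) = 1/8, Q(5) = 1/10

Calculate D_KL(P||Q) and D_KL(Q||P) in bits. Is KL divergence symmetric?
D_KL(P||Q) = 2.0432 bits, D_KL(Q||P) = 1.2246 bits. No, KL divergence is not symmetric.

D_KL(P||Q) = Σ P(x) log₂(P(x)/Q(x))

Computing term by term:
  P(1)·log₂(P(1)/Q(1)) = (11/20)·log₂((11/20)/(1/40)) = 2.45269
  P(2)·log₂(P(2)/Q(2)) = (3/8)·log₂((3/8)/(23/40)) = -0.23125
  P(3)·log₂(P(3)/Q(3)) = (1/40)·log₂((1/40)/(7/40)) = -0.07018
  P(4)·log₂(P(4)/Q(4)) = (1/40)·log₂((1/40)/(1/8)) = -0.05805
  P(5)·log₂(P(5)/Q(5)) = (1/40)·log₂((1/40)/(1/10)) = -0.05000

D_KL(P||Q) = 2.45269 - 0.23125 - 0.07018 - 0.05805 - 0.05000 = 2.04321 ≈ 2.0432 bits

D_KL(Q||P) = Σ Q(x) log₂(Q(x)/P(x))

Computing term by term:
  Q(1)·log₂(Q(1)/P(1)) = (1/40)·log₂((1/40)/(11/20)) = -0.11149
  Q(2)·log₂(Q(2)/P(2)) = (23/40)·log₂((23/40)/(3/8)) = 0.35459
  Q(3)·log₂(Q(3)/P(3)) = (7/40)·log₂((7/40)/(1/40)) = 0.49129
  Q(4)·log₂(Q(4)/P(4)) = (1/8)·log₂((1/8)/(1/40)) = 0.29024
  Q(5)·log₂(Q(5)/P(5)) = (1/10)·log₂((1/10)/(1/40)) = 0.20000

D_KL(Q||P) = -0.11149 + 0.35459 + 0.49129 + 0.29024 + 0.20000 = 1.22463 ≈ 1.2246 bits

These are NOT equal (difference: 0.8186 bits). KL divergence is asymmetric: D_KL(P||Q) ≠ D_KL(Q||P) in general.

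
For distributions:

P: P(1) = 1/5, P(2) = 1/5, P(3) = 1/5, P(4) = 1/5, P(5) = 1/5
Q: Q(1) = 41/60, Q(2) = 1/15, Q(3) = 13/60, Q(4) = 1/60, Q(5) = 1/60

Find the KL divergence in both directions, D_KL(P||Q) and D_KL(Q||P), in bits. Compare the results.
D_KL(P||Q) = 1.3734 bits, D_KL(Q||P) = 1.0111 bits. D_KL(P||Q) is larger than D_KL(Q||P) by 0.3623 bits; the two directions differ.

D_KL(P||Q) = Σ P(x) log₂(P(x)/Q(x))

Computing term by term:
  P(1)·log₂(P(1)/Q(1)) = (1/5)·log₂((1/5)/(41/60)) = -0.35452
  P(2)·log₂(P(2)/Q(2)) = (1/5)·log₂((1/5)/(1/15)) = 0.31699
  P(3)·log₂(P(3)/Q(3)) = (1/5)·log₂((1/5)/(13/60)) = -0.02310
  P(4)·log₂(P(4)/Q(4)) = (1/5)·log₂((1/5)/(1/60)) = 0.71699
  P(5)·log₂(P(5)/Q(5)) = (1/5)·log₂((1/5)/(1/60)) = 0.71699

D_KL(P||Q) = -0.35452 + 0.31699 - 0.02310 + 0.71699 + 0.71699 = 1.37335 ≈ 1.3734 bits

D_KL(Q||P) = Σ Q(x) log₂(Q(x)/P(x))

Computing term by term:
  Q(1)·log₂(Q(1)/P(1)) = (41/60)·log₂((41/60)/(1/5)) = 1.21127
  Q(2)·log₂(Q(2)/P(2)) = (1/15)·log₂((1/15)/(1/5)) = -0.10566
  Q(3)·log₂(Q(3)/P(3)) = (13/60)·log₂((13/60)/(1/5)) = 0.02502
  Q(4)·log₂(Q(4)/P(4)) = (1/60)·log₂((1/60)/(1/5)) = -0.05975
  Q(5)·log₂(Q(5)/P(5)) = (1/60)·log₂((1/60)/(1/5)) = -0.05975

D_KL(Q||P) = 1.21127 - 0.10566 + 0.02502 - 0.05975 - 0.05975 = 1.01113 ≈ 1.0111 bits

These are NOT equal (difference: 0.3623 bits). KL divergence is asymmetric: D_KL(P||Q) ≠ D_KL(Q||P) in general.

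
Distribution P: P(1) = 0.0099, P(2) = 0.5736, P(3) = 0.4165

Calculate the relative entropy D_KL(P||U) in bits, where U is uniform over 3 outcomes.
0.5328 bits

U(i) = 1/3 for all i

D_KL(P||U) = Σ P(x) log₂(P(x) / (1/3))
           = Σ P(x) log₂(P(x)) + log₂(3)
           = log₂(3) - H(P)

H(P) = -Σ P(x) log₂(P(x)):
  -P(1)·log₂(P(1)) = -(0.0099)·log₂(0.0099) = 0.06592
  -P(2)·log₂(P(2)) = -(0.5736)·log₂(0.5736) = 0.45996
  -P(3)·log₂(P(3)) = -(0.4165)·log₂(0.4165) = 0.52629
H(P) = 0.06592 + 0.45996 + 0.52629 = 1.05217 bits

log₂(3) = 1.58496 bits

D_KL(P||U) = 1.58496 - 1.05217 = 0.53279 ≈ 0.5328 bits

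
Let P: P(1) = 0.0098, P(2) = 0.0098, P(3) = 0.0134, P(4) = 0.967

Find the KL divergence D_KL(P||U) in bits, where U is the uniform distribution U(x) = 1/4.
1.7390 bits

U(i) = 1/4 for all i

D_KL(P||U) = Σ P(x) log₂(P(x) / (1/4))
           = Σ P(x) log₂(P(x)) + log₂(4)
           = log₂(4) - H(P)

H(P) = -Σ P(x) log₂(P(x)):
  -P(1)·log₂(P(1)) = -(0.0098)·log₂(0.0098) = 0.06540
  -P(2)·log₂(P(2)) = -(0.0098)·log₂(0.0098) = 0.06540
  -P(3)·log₂(P(3)) = -(0.0134)·log₂(0.0134) = 0.08337
  -P(4)·log₂(P(4)) = -(0.967)·log₂(0.967) = 0.04681
H(P) = 0.06540 + 0.06540 + 0.08337 + 0.04681 = 0.26098 bits

log₂(4) = 2.00000 bits

D_KL(P||U) = 2.00000 - 0.26098 = 1.73902 ≈ 1.7390 bits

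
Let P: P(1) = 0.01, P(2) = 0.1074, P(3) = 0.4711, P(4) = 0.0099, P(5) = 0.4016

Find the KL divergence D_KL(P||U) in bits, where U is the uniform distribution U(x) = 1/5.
0.8037 bits

U(i) = 1/5 for all i

D_KL(P||U) = Σ P(x) log₂(P(x) / (1/5))
           = Σ P(x) log₂(P(x)) + log₂(5)
           = log₂(5) - H(P)

H(P) = -Σ P(x) log₂(P(x)):
  -P(1)·log₂(P(1)) = -(0.01)·log₂(0.01) = 0.06644
  -P(2)·log₂(P(2)) = -(0.1074)·log₂(0.1074) = 0.34571
  -P(3)·log₂(P(3)) = -(0.4711)·log₂(0.4711) = 0.51157
  -P(4)·log₂(P(4)) = -(0.0099)·log₂(0.0099) = 0.06592
  -P(5)·log₂(P(5)) = -(0.4016)·log₂(0.4016) = 0.52857
H(P) = 0.06644 + 0.34571 + 0.51157 + 0.06592 + 0.52857 = 1.51821 bits

log₂(5) = 2.32193 bits

D_KL(P||U) = 2.32193 - 1.51821 = 0.80372 ≈ 0.8037 bits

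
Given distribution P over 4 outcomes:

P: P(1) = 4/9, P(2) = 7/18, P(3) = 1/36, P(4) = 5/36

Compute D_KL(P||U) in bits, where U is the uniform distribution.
0.4110 bits

U(i) = 1/4 for all i

D_KL(P||U) = Σ P(x) log₂(P(x) / (1/4))
           = Σ P(x) log₂(P(x)) + log₂(4)
           = log₂(4) - H(P)

H(P) = -Σ P(x) log₂(P(x)):
  -P(1)·log₂(P(1)) = -(4/9)·log₂(4/9) = 0.51997
  -P(2)·log₂(P(2)) = -(7/18)·log₂(7/18) = 0.52989
  -P(3)·log₂(P(3)) = -(1/36)·log₂(1/36) = 0.14361
  -P(4)·log₂(P(4)) = -(5/36)·log₂(5/36) = 0.39556
H(P) = 0.51997 + 0.52989 + 0.14361 + 0.39556 = 1.58903 bits

log₂(4) = 2.00000 bits

D_KL(P||U) = 2.00000 - 1.58903 = 0.41097 ≈ 0.4110 bits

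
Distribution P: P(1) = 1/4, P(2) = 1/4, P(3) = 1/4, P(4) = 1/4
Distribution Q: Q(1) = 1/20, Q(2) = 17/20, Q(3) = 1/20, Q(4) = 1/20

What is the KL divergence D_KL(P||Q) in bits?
1.3001 bits

D_KL(P||Q) = Σ P(x) log₂(P(x)/Q(x))

Computing term by term:
  P(1)·log₂(P(1)/Q(1)) = (1/4)·log₂((1/4)/(1/20)) = 0.58048
  P(2)·log₂(P(2)/Q(2)) = (1/4)·log₂((1/4)/(17/20)) = -0.44138
  P(3)·log₂(P(3)/Q(3)) = (1/4)·log₂((1/4)/(1/20)) = 0.58048
  P(4)·log₂(P(4)/Q(4)) = (1/4)·log₂((1/4)/(1/20)) = 0.58048

D_KL(P||Q) = 0.58048 - 0.44138 + 0.58048 + 0.58048 = 1.30006 ≈ 1.3001 bits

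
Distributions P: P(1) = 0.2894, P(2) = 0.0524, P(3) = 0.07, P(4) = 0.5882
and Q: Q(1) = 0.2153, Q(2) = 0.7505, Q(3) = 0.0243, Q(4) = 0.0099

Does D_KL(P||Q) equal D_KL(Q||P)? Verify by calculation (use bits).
D_KL(P||Q) = 3.4952 bits, D_KL(Q||P) = 2.6948 bits. No — D_KL(P||Q) ≠ D_KL(Q||P) for this pair.

D_KL(P||Q) = Σ P(x) log₂(P(x)/Q(x))

Computing term by term:
  P(1)·log₂(P(1)/Q(1)) = 0.2894·log₂(0.2894/0.2153) = 0.12349
  P(2)·log₂(P(2)/Q(2)) = 0.0524·log₂(0.0524/0.7505) = -0.20123
  P(3)·log₂(P(3)/Q(3)) = 0.07·log₂(0.07/0.0243) = 0.10685
  P(4)·log₂(P(4)/Q(4)) = 0.5882·log₂(0.5882/0.0099) = 3.46611

D_KL(P||Q) = 0.12349 - 0.20123 + 0.10685 + 3.46611 = 3.49522 ≈ 3.4952 bits

D_KL(Q||P) = Σ Q(x) log₂(Q(x)/P(x))

Computing term by term:
  Q(1)·log₂(Q(1)/P(1)) = 0.2153·log₂(0.2153/0.2894) = -0.09187
  Q(2)·log₂(Q(2)/P(2)) = 0.7505·log₂(0.7505/0.0524) = 2.88208
  Q(3)·log₂(Q(3)/P(3)) = 0.0243·log₂(0.0243/0.07) = -0.03709
  Q(4)·log₂(Q(4)/P(4)) = 0.0099·log₂(0.0099/0.5882) = -0.05834

D_KL(Q||P) = -0.09187 + 2.88208 - 0.03709 - 0.05834 = 2.69478 ≈ 2.6948 bits

These are NOT equal (difference: 0.8004 bits). KL divergence is asymmetric: D_KL(P||Q) ≠ D_KL(Q||P) in general.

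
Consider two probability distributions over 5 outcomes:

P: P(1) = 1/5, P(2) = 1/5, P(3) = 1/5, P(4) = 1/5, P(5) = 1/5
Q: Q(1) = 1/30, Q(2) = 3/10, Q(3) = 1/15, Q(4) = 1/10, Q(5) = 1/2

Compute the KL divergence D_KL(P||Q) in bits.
0.6526 bits

D_KL(P||Q) = Σ P(x) log₂(P(x)/Q(x))

Computing term by term:
  P(1)·log₂(P(1)/Q(1)) = (1/5)·log₂((1/5)/(1/30)) = 0.51699
  P(2)·log₂(P(2)/Q(2)) = (1/5)·log₂((1/5)/(3/10)) = -0.11699
  P(3)·log₂(P(3)/Q(3)) = (1/5)·log₂((1/5)/(1/15)) = 0.31699
  P(4)·log₂(P(4)/Q(4)) = (1/5)·log₂((1/5)/(1/10)) = 0.20000
  P(5)·log₂(P(5)/Q(5)) = (1/5)·log₂((1/5)/(1/2)) = -0.26439

D_KL(P||Q) = 0.51699 - 0.11699 + 0.31699 + 0.20000 - 0.26439 = 0.65260 ≈ 0.6526 bits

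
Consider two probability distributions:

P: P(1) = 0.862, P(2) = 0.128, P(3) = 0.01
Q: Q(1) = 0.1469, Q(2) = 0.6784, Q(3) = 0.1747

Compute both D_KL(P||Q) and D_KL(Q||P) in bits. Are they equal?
D_KL(P||Q) = 1.8513 bits, D_KL(Q||P) = 1.9782 bits. No, they are not equal.

D_KL(P||Q) = Σ P(x) log₂(P(x)/Q(x))

Computing term by term:
  P(1)·log₂(P(1)/Q(1)) = 0.862·log₂(0.862/0.1469) = 2.20056
  P(2)·log₂(P(2)/Q(2)) = 0.128·log₂(0.128/0.6784) = -0.30797
  P(3)·log₂(P(3)/Q(3)) = 0.01·log₂(0.01/0.1747) = -0.04127

D_KL(P||Q) = 2.20056 - 0.30797 - 0.04127 = 1.85132 ≈ 1.8513 bits

D_KL(Q||P) = Σ Q(x) log₂(Q(x)/P(x))

Computing term by term:
  Q(1)·log₂(Q(1)/P(1)) = 0.1469·log₂(0.1469/0.862) = -0.37501
  Q(2)·log₂(Q(2)/P(2)) = 0.6784·log₂(0.6784/0.128) = 1.63223
  Q(3)·log₂(Q(3)/P(3)) = 0.1747·log₂(0.1747/0.01) = 0.72095

D_KL(Q||P) = -0.37501 + 1.63223 + 0.72095 = 1.97817 ≈ 1.9782 bits

These are NOT equal (difference: 0.1269 bits). KL divergence is asymmetric: D_KL(P||Q) ≠ D_KL(Q||P) in general.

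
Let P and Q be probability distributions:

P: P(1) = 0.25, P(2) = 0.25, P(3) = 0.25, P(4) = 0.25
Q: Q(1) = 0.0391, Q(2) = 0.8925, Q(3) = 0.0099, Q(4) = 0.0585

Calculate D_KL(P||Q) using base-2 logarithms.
1.8986 bits

D_KL(P||Q) = Σ P(x) log₂(P(x)/Q(x))

Computing term by term:
  P(1)·log₂(P(1)/Q(1)) = 0.25·log₂(0.25/0.0391) = 0.66917
  P(2)·log₂(P(2)/Q(2)) = 0.25·log₂(0.25/0.8925) = -0.45898
  P(3)·log₂(P(3)/Q(3)) = 0.25·log₂(0.25/0.0099) = 1.16459
  P(4)·log₂(P(4)/Q(4)) = 0.25·log₂(0.25/0.0585) = 0.52385

D_KL(P||Q) = 0.66917 - 0.45898 + 1.16459 + 0.52385 = 1.89863 ≈ 1.8986 bits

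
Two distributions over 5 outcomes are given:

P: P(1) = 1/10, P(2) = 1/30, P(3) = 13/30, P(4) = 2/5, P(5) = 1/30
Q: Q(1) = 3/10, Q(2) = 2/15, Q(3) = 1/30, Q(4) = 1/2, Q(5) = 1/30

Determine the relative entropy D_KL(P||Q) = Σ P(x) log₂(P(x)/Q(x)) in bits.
1.2496 bits

D_KL(P||Q) = Σ P(x) log₂(P(x)/Q(x))

Computing term by term:
  P(1)·log₂(P(1)/Q(1)) = (1/10)·log₂((1/10)/(3/10)) = -0.15850
  P(2)·log₂(P(2)/Q(2)) = (1/30)·log₂((1/30)/(2/15)) = -0.06667
  P(3)·log₂(P(3)/Q(3)) = (13/30)·log₂((13/30)/(1/30)) = 1.60352
  P(4)·log₂(P(4)/Q(4)) = (2/5)·log₂((2/5)/(1/2)) = -0.12877
  P(5)·log₂(P(5)/Q(5)) = (1/30)·log₂((1/30)/(1/30)) = 0.00000

D_KL(P||Q) = -0.15850 - 0.06667 + 1.60352 - 0.12877 + 0.00000 = 1.24958 ≈ 1.2496 bits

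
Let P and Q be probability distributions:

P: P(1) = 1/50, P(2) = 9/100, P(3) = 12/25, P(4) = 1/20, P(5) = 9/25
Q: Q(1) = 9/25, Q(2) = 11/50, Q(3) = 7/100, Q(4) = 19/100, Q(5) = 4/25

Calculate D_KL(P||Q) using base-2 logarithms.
1.4587 bits

D_KL(P||Q) = Σ P(x) log₂(P(x)/Q(x))

Computing term by term:
  P(1)·log₂(P(1)/Q(1)) = (1/50)·log₂((1/50)/(9/25)) = -0.08340
  P(2)·log₂(P(2)/Q(2)) = (9/100)·log₂((9/100)/(11/50)) = -0.11606
  P(3)·log₂(P(3)/Q(3)) = (12/25)·log₂((12/25)/(7/100)) = 1.33325
  P(4)·log₂(P(4)/Q(4)) = (1/20)·log₂((1/20)/(19/100)) = -0.09630
  P(5)·log₂(P(5)/Q(5)) = (9/25)·log₂((9/25)/(4/25)) = 0.42117

D_KL(P||Q) = -0.08340 - 0.11606 + 1.33325 - 0.09630 + 0.42117 = 1.45866 ≈ 1.4587 bits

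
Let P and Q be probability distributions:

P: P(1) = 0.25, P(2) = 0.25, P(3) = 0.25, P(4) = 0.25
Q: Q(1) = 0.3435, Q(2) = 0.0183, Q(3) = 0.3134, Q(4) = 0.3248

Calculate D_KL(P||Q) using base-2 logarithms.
0.6525 bits

D_KL(P||Q) = Σ P(x) log₂(P(x)/Q(x))

Computing term by term:
  P(1)·log₂(P(1)/Q(1)) = 0.25·log₂(0.25/0.3435) = -0.11460
  P(2)·log₂(P(2)/Q(2)) = 0.25·log₂(0.25/0.0183) = 0.94300
  P(3)·log₂(P(3)/Q(3)) = 0.25·log₂(0.25/0.3134) = -0.08152
  P(4)·log₂(P(4)/Q(4)) = 0.25·log₂(0.25/0.3248) = -0.09441

D_KL(P||Q) = -0.11460 + 0.94300 - 0.08152 - 0.09441 = 0.65247 ≈ 0.6525 bits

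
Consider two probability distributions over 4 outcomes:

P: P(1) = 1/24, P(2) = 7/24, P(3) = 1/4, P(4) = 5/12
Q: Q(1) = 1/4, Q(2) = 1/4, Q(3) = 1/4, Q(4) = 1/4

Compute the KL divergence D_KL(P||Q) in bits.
0.2642 bits

D_KL(P||Q) = Σ P(x) log₂(P(x)/Q(x))

Computing term by term:
  P(1)·log₂(P(1)/Q(1)) = (1/24)·log₂((1/24)/(1/4)) = -0.10771
  P(2)·log₂(P(2)/Q(2)) = (7/24)·log₂((7/24)/(1/4)) = 0.06486
  P(3)·log₂(P(3)/Q(3)) = (1/4)·log₂((1/4)/(1/4)) = 0.00000
  P(4)·log₂(P(4)/Q(4)) = (5/12)·log₂((5/12)/(1/4)) = 0.30707

D_KL(P||Q) = -0.10771 + 0.06486 + 0.00000 + 0.30707 = 0.26422 ≈ 0.2642 bits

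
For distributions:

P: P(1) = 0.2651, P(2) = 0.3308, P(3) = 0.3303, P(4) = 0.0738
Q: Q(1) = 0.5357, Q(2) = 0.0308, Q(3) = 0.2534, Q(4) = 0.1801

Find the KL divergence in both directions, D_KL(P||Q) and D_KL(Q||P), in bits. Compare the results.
D_KL(P||Q) = 0.8952 bits, D_KL(Q||P) = 0.5731 bits. D_KL(P||Q) is larger than D_KL(Q||P) by 0.3221 bits; the two directions differ.

D_KL(P||Q) = Σ P(x) log₂(P(x)/Q(x))

Computing term by term:
  P(1)·log₂(P(1)/Q(1)) = 0.2651·log₂(0.2651/0.5357) = -0.26905
  P(2)·log₂(P(2)/Q(2)) = 0.3308·log₂(0.3308/0.0308) = 1.13298
  P(3)·log₂(P(3)/Q(3)) = 0.3303·log₂(0.3303/0.2534) = 0.12629
  P(4)·log₂(P(4)/Q(4)) = 0.0738·log₂(0.0738/0.1801) = -0.09499

D_KL(P||Q) = -0.26905 + 1.13298 + 0.12629 - 0.09499 = 0.89523 ≈ 0.8952 bits

D_KL(Q||P) = Σ Q(x) log₂(Q(x)/P(x))

Computing term by term:
  Q(1)·log₂(Q(1)/P(1)) = 0.5357·log₂(0.5357/0.2651) = 0.54368
  Q(2)·log₂(Q(2)/P(2)) = 0.0308·log₂(0.0308/0.3308) = -0.10549
  Q(3)·log₂(Q(3)/P(3)) = 0.2534·log₂(0.2534/0.3303) = -0.09689
  Q(4)·log₂(Q(4)/P(4)) = 0.1801·log₂(0.1801/0.0738) = 0.23181

D_KL(Q||P) = 0.54368 - 0.10549 - 0.09689 + 0.23181 = 0.57311 ≈ 0.5731 bits

These are NOT equal (difference: 0.3221 bits). KL divergence is asymmetric: D_KL(P||Q) ≠ D_KL(Q||P) in general.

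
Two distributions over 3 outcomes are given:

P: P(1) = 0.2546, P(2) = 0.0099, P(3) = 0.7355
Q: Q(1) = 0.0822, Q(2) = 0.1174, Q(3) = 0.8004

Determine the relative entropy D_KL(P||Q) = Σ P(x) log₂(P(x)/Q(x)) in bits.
0.2902 bits

D_KL(P||Q) = Σ P(x) log₂(P(x)/Q(x))

Computing term by term:
  P(1)·log₂(P(1)/Q(1)) = 0.2546·log₂(0.2546/0.0822) = 0.41526
  P(2)·log₂(P(2)/Q(2)) = 0.0099·log₂(0.0099/0.1174) = -0.03532
  P(3)·log₂(P(3)/Q(3)) = 0.7355·log₂(0.7355/0.8004) = -0.08973

D_KL(P||Q) = 0.41526 - 0.03532 - 0.08973 = 0.29021 ≈ 0.2902 bits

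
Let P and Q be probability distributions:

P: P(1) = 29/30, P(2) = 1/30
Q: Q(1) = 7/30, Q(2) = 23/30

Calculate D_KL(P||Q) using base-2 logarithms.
1.8315 bits

D_KL(P||Q) = Σ P(x) log₂(P(x)/Q(x))

Computing term by term:
  P(1)·log₂(P(1)/Q(1)) = (29/30)·log₂((29/30)/(7/30)) = 1.98227
  P(2)·log₂(P(2)/Q(2)) = (1/30)·log₂((1/30)/(23/30)) = -0.15079

D_KL(P||Q) = 1.98227 - 0.15079 = 1.83148 ≈ 1.8315 bits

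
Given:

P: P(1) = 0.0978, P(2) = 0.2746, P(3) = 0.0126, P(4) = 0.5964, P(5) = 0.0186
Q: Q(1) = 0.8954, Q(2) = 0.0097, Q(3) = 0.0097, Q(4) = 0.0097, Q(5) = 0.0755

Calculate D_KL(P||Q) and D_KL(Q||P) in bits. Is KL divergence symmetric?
D_KL(P||Q) = 4.5231 bits, D_KL(Q||P) = 2.9050 bits. No, KL divergence is not symmetric.

D_KL(P||Q) = Σ P(x) log₂(P(x)/Q(x))

Computing term by term:
  P(1)·log₂(P(1)/Q(1)) = 0.0978·log₂(0.0978/0.8954) = -0.31243
  P(2)·log₂(P(2)/Q(2)) = 0.2746·log₂(0.2746/0.0097) = 1.32445
  P(3)·log₂(P(3)/Q(3)) = 0.0126·log₂(0.0126/0.0097) = 0.00475
  P(4)·log₂(P(4)/Q(4)) = 0.5964·log₂(0.5964/0.0097) = 3.54390
  P(5)·log₂(P(5)/Q(5)) = 0.0186·log₂(0.0186/0.0755) = -0.03759

D_KL(P||Q) = -0.31243 + 1.32445 + 0.00475 + 3.54390 - 0.03759 = 4.52308 ≈ 4.5231 bits

D_KL(Q||P) = Σ Q(x) log₂(Q(x)/P(x))

Computing term by term:
  Q(1)·log₂(Q(1)/P(1)) = 0.8954·log₂(0.8954/0.0978) = 2.86047
  Q(2)·log₂(Q(2)/P(2)) = 0.0097·log₂(0.0097/0.2746) = -0.04679
  Q(3)·log₂(Q(3)/P(3)) = 0.0097·log₂(0.0097/0.0126) = -0.00366
  Q(4)·log₂(Q(4)/P(4)) = 0.0097·log₂(0.0097/0.5964) = -0.05764
  Q(5)·log₂(Q(5)/P(5)) = 0.0755·log₂(0.0755/0.0186) = 0.15260

D_KL(Q||P) = 2.86047 - 0.04679 - 0.00366 - 0.05764 + 0.15260 = 2.90498 ≈ 2.9050 bits

These are NOT equal (difference: 1.6181 bits). KL divergence is asymmetric: D_KL(P||Q) ≠ D_KL(Q||P) in general.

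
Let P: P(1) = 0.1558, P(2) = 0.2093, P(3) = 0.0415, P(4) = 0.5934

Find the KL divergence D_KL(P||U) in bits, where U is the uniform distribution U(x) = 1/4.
0.4726 bits

U(i) = 1/4 for all i

D_KL(P||U) = Σ P(x) log₂(P(x) / (1/4))
           = Σ P(x) log₂(P(x)) + log₂(4)
           = log₂(4) - H(P)

H(P) = -Σ P(x) log₂(P(x)):
  -P(1)·log₂(P(1)) = -(0.1558)·log₂(0.1558) = 0.41789
  -P(2)·log₂(P(2)) = -(0.2093)·log₂(0.2093) = 0.47226
  -P(3)·log₂(P(3)) = -(0.0415)·log₂(0.0415) = 0.19052
  -P(4)·log₂(P(4)) = -(0.5934)·log₂(0.5934) = 0.44678
H(P) = 0.41789 + 0.47226 + 0.19052 + 0.44678 = 1.52745 bits

log₂(4) = 2.00000 bits

D_KL(P||U) = 2.00000 - 1.52745 = 0.47255 ≈ 0.4726 bits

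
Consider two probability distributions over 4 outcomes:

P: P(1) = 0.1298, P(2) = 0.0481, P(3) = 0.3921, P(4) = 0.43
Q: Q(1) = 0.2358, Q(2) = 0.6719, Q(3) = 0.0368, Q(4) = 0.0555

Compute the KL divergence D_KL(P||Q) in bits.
2.3138 bits

D_KL(P||Q) = Σ P(x) log₂(P(x)/Q(x))

Computing term by term:
  P(1)·log₂(P(1)/Q(1)) = 0.1298·log₂(0.1298/0.2358) = -0.11179
  P(2)·log₂(P(2)/Q(2)) = 0.0481·log₂(0.0481/0.6719) = -0.18298
  P(3)·log₂(P(3)/Q(3)) = 0.3921·log₂(0.3921/0.0368) = 1.33841
  P(4)·log₂(P(4)/Q(4)) = 0.43·log₂(0.43/0.0555) = 1.27012

D_KL(P||Q) = -0.11179 - 0.18298 + 1.33841 + 1.27012 = 2.31376 ≈ 2.3138 bits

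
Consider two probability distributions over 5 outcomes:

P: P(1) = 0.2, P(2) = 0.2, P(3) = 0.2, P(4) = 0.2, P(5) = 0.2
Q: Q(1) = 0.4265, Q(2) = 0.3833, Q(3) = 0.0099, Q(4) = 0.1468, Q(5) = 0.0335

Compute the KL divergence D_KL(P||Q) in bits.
1.0659 bits

D_KL(P||Q) = Σ P(x) log₂(P(x)/Q(x))

Computing term by term:
  P(1)·log₂(P(1)/Q(1)) = 0.2·log₂(0.2/0.4265) = -0.21851
  P(2)·log₂(P(2)/Q(2)) = 0.2·log₂(0.2/0.3833) = -0.18769
  P(3)·log₂(P(3)/Q(3)) = 0.2·log₂(0.2/0.0099) = 0.86729
  P(4)·log₂(P(4)/Q(4)) = 0.2·log₂(0.2/0.1468) = 0.08923
  P(5)·log₂(P(5)/Q(5)) = 0.2·log₂(0.2/0.0335) = 0.51555

D_KL(P||Q) = -0.21851 - 0.18769 + 0.86729 + 0.08923 + 0.51555 = 1.06587 ≈ 1.0659 bits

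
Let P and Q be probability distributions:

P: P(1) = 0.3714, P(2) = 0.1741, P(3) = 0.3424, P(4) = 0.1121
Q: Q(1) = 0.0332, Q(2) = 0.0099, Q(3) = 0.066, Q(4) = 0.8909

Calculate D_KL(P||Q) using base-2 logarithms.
2.4920 bits

D_KL(P||Q) = Σ P(x) log₂(P(x)/Q(x))

Computing term by term:
  P(1)·log₂(P(1)/Q(1)) = 0.3714·log₂(0.3714/0.0332) = 1.29385
  P(2)·log₂(P(2)/Q(2)) = 0.1741·log₂(0.1741/0.0099) = 0.72014
  P(3)·log₂(P(3)/Q(3)) = 0.3424·log₂(0.3424/0.066) = 0.81325
  P(4)·log₂(P(4)/Q(4)) = 0.1121·log₂(0.1121/0.8909) = -0.33523

D_KL(P||Q) = 1.29385 + 0.72014 + 0.81325 - 0.33523 = 2.49201 ≈ 2.4920 bits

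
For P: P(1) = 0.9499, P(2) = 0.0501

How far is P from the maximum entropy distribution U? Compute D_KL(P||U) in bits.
0.7132 bits

U(i) = 1/2 for all i

D_KL(P||U) = Σ P(x) log₂(P(x) / (1/2))
           = Σ P(x) log₂(P(x)) + log₂(2)
           = log₂(2) - H(P)

H(P) = -Σ P(x) log₂(P(x)):
  -P(1)·log₂(P(1)) = -(0.9499)·log₂(0.9499) = 0.07044
  -P(2)·log₂(P(2)) = -(0.0501)·log₂(0.0501) = 0.21638
H(P) = 0.07044 + 0.21638 = 0.28682 bits

log₂(2) = 1.00000 bits

D_KL(P||U) = 1.00000 - 0.28682 = 0.71318 ≈ 0.7132 bits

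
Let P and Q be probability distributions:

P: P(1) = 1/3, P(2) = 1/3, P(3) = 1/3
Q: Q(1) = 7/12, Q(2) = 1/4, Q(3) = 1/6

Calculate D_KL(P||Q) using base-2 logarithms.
0.2026 bits

D_KL(P||Q) = Σ P(x) log₂(P(x)/Q(x))

Computing term by term:
  P(1)·log₂(P(1)/Q(1)) = (1/3)·log₂((1/3)/(7/12)) = -0.26912
  P(2)·log₂(P(2)/Q(2)) = (1/3)·log₂((1/3)/(1/4)) = 0.13835
  P(3)·log₂(P(3)/Q(3)) = (1/3)·log₂((1/3)/(1/6)) = 0.33333

D_KL(P||Q) = -0.26912 + 0.13835 + 0.33333 = 0.20256 ≈ 0.2026 bits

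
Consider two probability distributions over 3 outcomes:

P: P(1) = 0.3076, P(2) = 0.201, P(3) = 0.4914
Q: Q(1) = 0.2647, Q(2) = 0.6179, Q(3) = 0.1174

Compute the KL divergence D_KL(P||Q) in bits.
0.7560 bits

D_KL(P||Q) = Σ P(x) log₂(P(x)/Q(x))

Computing term by term:
  P(1)·log₂(P(1)/Q(1)) = 0.3076·log₂(0.3076/0.2647) = 0.06666
  P(2)·log₂(P(2)/Q(2)) = 0.201·log₂(0.201/0.6179) = -0.32566
  P(3)·log₂(P(3)/Q(3)) = 0.4914·log₂(0.4914/0.1174) = 1.01497

D_KL(P||Q) = 0.06666 - 0.32566 + 1.01497 = 0.75597 ≈ 0.7560 bits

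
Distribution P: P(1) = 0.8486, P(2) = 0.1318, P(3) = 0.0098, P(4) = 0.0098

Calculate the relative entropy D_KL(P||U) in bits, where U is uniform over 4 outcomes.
1.2829 bits

U(i) = 1/4 for all i

D_KL(P||U) = Σ P(x) log₂(P(x) / (1/4))
           = Σ P(x) log₂(P(x)) + log₂(4)
           = log₂(4) - H(P)

H(P) = -Σ P(x) log₂(P(x)):
  -P(1)·log₂(P(1)) = -(0.8486)·log₂(0.8486) = 0.20099
  -P(2)·log₂(P(2)) = -(0.1318)·log₂(0.1318) = 0.38533
  -P(3)·log₂(P(3)) = -(0.0098)·log₂(0.0098) = 0.06540
  -P(4)·log₂(P(4)) = -(0.0098)·log₂(0.0098) = 0.06540
H(P) = 0.20099 + 0.38533 + 0.06540 + 0.06540 = 0.71712 bits

log₂(4) = 2.00000 bits

D_KL(P||U) = 2.00000 - 0.71712 = 1.28288 ≈ 1.2829 bits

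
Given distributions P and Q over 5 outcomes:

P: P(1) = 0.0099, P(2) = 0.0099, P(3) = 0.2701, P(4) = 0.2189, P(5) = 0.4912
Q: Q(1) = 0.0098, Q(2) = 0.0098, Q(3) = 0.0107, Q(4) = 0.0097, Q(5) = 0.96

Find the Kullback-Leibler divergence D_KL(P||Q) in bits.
1.7677 bits

D_KL(P||Q) = Σ P(x) log₂(P(x)/Q(x))

Computing term by term:
  P(1)·log₂(P(1)/Q(1)) = 0.0099·log₂(0.0099/0.0098) = 0.00015
  P(2)·log₂(P(2)/Q(2)) = 0.0099·log₂(0.0099/0.0098) = 0.00015
  P(3)·log₂(P(3)/Q(3)) = 0.2701·log₂(0.2701/0.0107) = 1.25807
  P(4)·log₂(P(4)/Q(4)) = 0.2189·log₂(0.2189/0.0097) = 0.98421
  P(5)·log₂(P(5)/Q(5)) = 0.4912·log₂(0.4912/0.96) = -0.47485

D_KL(P||Q) = 0.00015 + 0.00015 + 1.25807 + 0.98421 - 0.47485 = 1.76773 ≈ 1.7677 bits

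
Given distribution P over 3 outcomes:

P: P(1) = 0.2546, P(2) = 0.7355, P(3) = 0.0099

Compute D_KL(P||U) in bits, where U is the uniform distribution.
0.6906 bits

U(i) = 1/3 for all i

D_KL(P||U) = Σ P(x) log₂(P(x) / (1/3))
           = Σ P(x) log₂(P(x)) + log₂(3)
           = log₂(3) - H(P)

H(P) = -Σ P(x) log₂(P(x)):
  -P(1)·log₂(P(1)) = -(0.2546)·log₂(0.2546) = 0.50250
  -P(2)·log₂(P(2)) = -(0.7355)·log₂(0.7355) = 0.32598
  -P(3)·log₂(P(3)) = -(0.0099)·log₂(0.0099) = 0.06592
H(P) = 0.50250 + 0.32598 + 0.06592 = 0.89440 bits

log₂(3) = 1.58496 bits

D_KL(P||U) = 1.58496 - 0.89440 = 0.69056 ≈ 0.6906 bits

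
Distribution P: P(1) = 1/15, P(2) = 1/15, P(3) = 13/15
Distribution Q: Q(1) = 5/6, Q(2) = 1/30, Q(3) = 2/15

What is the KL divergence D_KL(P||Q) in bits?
2.1641 bits

D_KL(P||Q) = Σ P(x) log₂(P(x)/Q(x))

Computing term by term:
  P(1)·log₂(P(1)/Q(1)) = (1/15)·log₂((1/15)/(5/6)) = -0.24292
  P(2)·log₂(P(2)/Q(2)) = (1/15)·log₂((1/15)/(1/30)) = 0.06667
  P(3)·log₂(P(3)/Q(3)) = (13/15)·log₂((13/15)/(2/15)) = 2.34038

D_KL(P||Q) = -0.24292 + 0.06667 + 2.34038 = 2.16413 ≈ 2.1641 bits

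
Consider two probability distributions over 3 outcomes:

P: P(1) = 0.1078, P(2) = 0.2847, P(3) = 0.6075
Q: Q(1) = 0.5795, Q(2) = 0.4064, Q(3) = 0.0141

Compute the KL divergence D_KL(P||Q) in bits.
2.8904 bits

D_KL(P||Q) = Σ P(x) log₂(P(x)/Q(x))

Computing term by term:
  P(1)·log₂(P(1)/Q(1)) = 0.1078·log₂(0.1078/0.5795) = -0.26157
  P(2)·log₂(P(2)/Q(2)) = 0.2847·log₂(0.2847/0.4064) = -0.14618
  P(3)·log₂(P(3)/Q(3)) = 0.6075·log₂(0.6075/0.0141) = 3.29819

D_KL(P||Q) = -0.26157 - 0.14618 + 3.29819 = 2.89044 ≈ 2.8904 bits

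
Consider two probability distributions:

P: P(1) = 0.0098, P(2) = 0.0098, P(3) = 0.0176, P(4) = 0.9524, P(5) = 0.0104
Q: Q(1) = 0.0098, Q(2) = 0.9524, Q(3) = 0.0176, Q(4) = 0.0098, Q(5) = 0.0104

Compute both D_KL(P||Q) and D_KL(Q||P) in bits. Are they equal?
D_KL(P||Q) = 6.2237 bits, D_KL(Q||P) = 6.2237 bits. Yes, in this case they are equal (although KL divergence is not symmetric in general).

D_KL(P||Q) = Σ P(x) log₂(P(x)/Q(x))

Computing term by term:
  P(1)·log₂(P(1)/Q(1)) = 0.0098·log₂(0.0098/0.0098) = 0.00000
  P(2)·log₂(P(2)/Q(2)) = 0.0098·log₂(0.0098/0.9524) = -0.06471
  P(3)·log₂(P(3)/Q(3)) = 0.0176·log₂(0.0176/0.0176) = 0.00000
  P(4)·log₂(P(4)/Q(4)) = 0.9524·log₂(0.9524/0.0098) = 6.28836
  P(5)·log₂(P(5)/Q(5)) = 0.0104·log₂(0.0104/0.0104) = 0.00000

D_KL(P||Q) = 0.00000 - 0.06471 + 0.00000 + 6.28836 + 0.00000 = 6.22365 ≈ 6.2237 bits

D_KL(Q||P) = Σ Q(x) log₂(Q(x)/P(x))

Computing term by term:
  Q(1)·log₂(Q(1)/P(1)) = 0.0098·log₂(0.0098/0.0098) = 0.00000
  Q(2)·log₂(Q(2)/P(2)) = 0.9524·log₂(0.9524/0.0098) = 6.28836
  Q(3)·log₂(Q(3)/P(3)) = 0.0176·log₂(0.0176/0.0176) = 0.00000
  Q(4)·log₂(Q(4)/P(4)) = 0.0098·log₂(0.0098/0.9524) = -0.06471
  Q(5)·log₂(Q(5)/P(5)) = 0.0104·log₂(0.0104/0.0104) = 0.00000

D_KL(Q||P) = 0.00000 + 6.28836 + 0.00000 - 0.06471 + 0.00000 = 6.22365 ≈ 6.2237 bits

These ARE equal here. Q is P with outcomes relabeled (Q(2) = P(4), Q(4) = P(2)) by a relabeling that is its own inverse, so the two sums contain exactly the same terms in a different order. This is a special case — KL divergence is not symmetric in general: D_KL(P||Q) ≠ D_KL(Q||P) for most P, Q.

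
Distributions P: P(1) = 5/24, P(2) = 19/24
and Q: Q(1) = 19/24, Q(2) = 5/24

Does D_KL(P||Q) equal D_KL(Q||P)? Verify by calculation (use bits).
D_KL(P||Q) = 1.1235 bits, D_KL(Q||P) = 1.1235 bits. Yes — for this pair D_KL(P||Q) = D_KL(Q||P).

D_KL(P||Q) = Σ P(x) log₂(P(x)/Q(x))

Computing term by term:
  P(1)·log₂(P(1)/Q(1)) = (5/24)·log₂((5/24)/(19/24)) = -0.40125
  P(2)·log₂(P(2)/Q(2)) = (19/24)·log₂((19/24)/(5/24)) = 1.52475

D_KL(P||Q) = -0.40125 + 1.52475 = 1.12350 ≈ 1.1235 bits

D_KL(Q||P) = Σ Q(x) log₂(Q(x)/P(x))

Computing term by term:
  Q(1)·log₂(Q(1)/P(1)) = (19/24)·log₂((19/24)/(5/24)) = 1.52475
  Q(2)·log₂(Q(2)/P(2)) = (5/24)·log₂((5/24)/(19/24)) = -0.40125

D_KL(Q||P) = 1.52475 - 0.40125 = 1.12350 ≈ 1.1235 bits

These ARE equal here. Q is P with outcomes relabeled (Q(1) = P(2), Q(2) = P(1)) by a relabeling that is its own inverse, so the two sums contain exactly the same terms in a different order. This is a special case — KL divergence is not symmetric in general: D_KL(P||Q) ≠ D_KL(Q||P) for most P, Q.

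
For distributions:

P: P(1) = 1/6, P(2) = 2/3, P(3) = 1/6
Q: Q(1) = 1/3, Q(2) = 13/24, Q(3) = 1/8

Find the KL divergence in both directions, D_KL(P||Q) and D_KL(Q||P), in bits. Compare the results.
D_KL(P||Q) = 0.1022 bits, D_KL(Q||P) = 0.1192 bits. D_KL(Q||P) is larger than D_KL(P||Q) by 0.0170 bits; the two directions differ.

D_KL(P||Q) = Σ P(x) log₂(P(x)/Q(x))

Computing term by term:
  P(1)·log₂(P(1)/Q(1)) = (1/6)·log₂((1/6)/(1/3)) = -0.16667
  P(2)·log₂(P(2)/Q(2)) = (2/3)·log₂((2/3)/(13/24)) = 0.19971
  P(3)·log₂(P(3)/Q(3)) = (1/6)·log₂((1/6)/(1/8)) = 0.06917

D_KL(P||Q) = -0.16667 + 0.19971 + 0.06917 = 0.10221 ≈ 0.1022 bits

D_KL(Q||P) = Σ Q(x) log₂(Q(x)/P(x))

Computing term by term:
  Q(1)·log₂(Q(1)/P(1)) = (1/3)·log₂((1/3)/(1/6)) = 0.33333
  Q(2)·log₂(Q(2)/P(2)) = (13/24)·log₂((13/24)/(2/3)) = -0.16226
  Q(3)·log₂(Q(3)/P(3)) = (1/8)·log₂((1/8)/(1/6)) = -0.05188

D_KL(Q||P) = 0.33333 - 0.16226 - 0.05188 = 0.11919 ≈ 0.1192 bits

These are NOT equal (difference: 0.0170 bits). KL divergence is asymmetric: D_KL(P||Q) ≠ D_KL(Q||P) in general.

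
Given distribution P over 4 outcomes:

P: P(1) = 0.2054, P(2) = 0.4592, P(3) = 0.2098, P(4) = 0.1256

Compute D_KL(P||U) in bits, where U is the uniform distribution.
0.1668 bits

U(i) = 1/4 for all i

D_KL(P||U) = Σ P(x) log₂(P(x) / (1/4))
           = Σ P(x) log₂(P(x)) + log₂(4)
           = log₂(4) - H(P)

H(P) = -Σ P(x) log₂(P(x)):
  -P(1)·log₂(P(1)) = -(0.2054)·log₂(0.2054) = 0.46903
  -P(2)·log₂(P(2)) = -(0.4592)·log₂(0.4592) = 0.51559
  -P(3)·log₂(P(3)) = -(0.2098)·log₂(0.2098) = 0.47266
  -P(4)·log₂(P(4)) = -(0.1256)·log₂(0.1256) = 0.37593
H(P) = 0.46903 + 0.51559 + 0.47266 + 0.37593 = 1.83321 bits

log₂(4) = 2.00000 bits

D_KL(P||U) = 2.00000 - 1.83321 = 0.16679 ≈ 0.1668 bits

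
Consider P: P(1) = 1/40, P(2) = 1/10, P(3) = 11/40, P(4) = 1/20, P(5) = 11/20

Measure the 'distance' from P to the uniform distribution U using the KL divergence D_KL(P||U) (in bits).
0.6540 bits

U(i) = 1/5 for all i

D_KL(P||U) = Σ P(x) log₂(P(x) / (1/5))
           = Σ P(x) log₂(P(x)) + log₂(5)
           = log₂(5) - H(P)

H(P) = -Σ P(x) log₂(P(x)):
  -P(1)·log₂(P(1)) = -(1/40)·log₂(1/40) = 0.13305
  -P(2)·log₂(P(2)) = -(1/10)·log₂(1/10) = 0.33219
  -P(3)·log₂(P(3)) = -(11/40)·log₂(11/40) = 0.51219
  -P(4)·log₂(P(4)) = -(1/20)·log₂(1/20) = 0.21610
  -P(5)·log₂(P(5)) = -(11/20)·log₂(11/20) = 0.47437
H(P) = 0.13305 + 0.33219 + 0.51219 + 0.21610 + 0.47437 = 1.66790 bits

log₂(5) = 2.32193 bits

D_KL(P||U) = 2.32193 - 1.66790 = 0.65403 ≈ 0.6540 bits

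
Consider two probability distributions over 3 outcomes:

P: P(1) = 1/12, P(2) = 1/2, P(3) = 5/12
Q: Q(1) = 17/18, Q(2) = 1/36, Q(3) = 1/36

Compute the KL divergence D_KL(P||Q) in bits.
3.4210 bits

D_KL(P||Q) = Σ P(x) log₂(P(x)/Q(x))

Computing term by term:
  P(1)·log₂(P(1)/Q(1)) = (1/12)·log₂((1/12)/(17/18)) = -0.29188
  P(2)·log₂(P(2)/Q(2)) = (1/2)·log₂((1/2)/(1/36)) = 2.08496
  P(3)·log₂(P(3)/Q(3)) = (5/12)·log₂((5/12)/(1/36)) = 1.62787

D_KL(P||Q) = -0.29188 + 2.08496 + 1.62787 = 3.42095 ≈ 3.4210 bits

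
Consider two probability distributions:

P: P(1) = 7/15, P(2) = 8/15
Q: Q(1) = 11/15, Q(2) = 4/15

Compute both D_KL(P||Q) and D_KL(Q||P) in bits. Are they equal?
D_KL(P||Q) = 0.2290 bits, D_KL(Q||P) = 0.2115 bits. No, they are not equal.

D_KL(P||Q) = Σ P(x) log₂(P(x)/Q(x))

Computing term by term:
  P(1)·log₂(P(1)/Q(1)) = (7/15)·log₂((7/15)/(11/15)) = -0.30430
  P(2)·log₂(P(2)/Q(2)) = (8/15)·log₂((8/15)/(4/15)) = 0.53333

D_KL(P||Q) = -0.30430 + 0.53333 = 0.22903 ≈ 0.2290 bits

D_KL(Q||P) = Σ Q(x) log₂(Q(x)/P(x))

Computing term by term:
  Q(1)·log₂(Q(1)/P(1)) = (11/15)·log₂((11/15)/(7/15)) = 0.47819
  Q(2)·log₂(Q(2)/P(2)) = (4/15)·log₂((4/15)/(8/15)) = -0.26667

D_KL(Q||P) = 0.47819 - 0.26667 = 0.21152 ≈ 0.2115 bits

These are NOT equal (difference: 0.0175 bits). KL divergence is asymmetric: D_KL(P||Q) ≠ D_KL(Q||P) in general.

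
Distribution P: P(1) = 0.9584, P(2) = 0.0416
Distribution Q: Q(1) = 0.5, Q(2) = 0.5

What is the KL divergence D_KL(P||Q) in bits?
0.7504 bits

D_KL(P||Q) = Σ P(x) log₂(P(x)/Q(x))

Computing term by term:
  P(1)·log₂(P(1)/Q(1)) = 0.9584·log₂(0.9584/0.5) = 0.89965
  P(2)·log₂(P(2)/Q(2)) = 0.0416·log₂(0.0416/0.5) = -0.14923

D_KL(P||Q) = 0.89965 - 0.14923 = 0.75042 ≈ 0.7504 bits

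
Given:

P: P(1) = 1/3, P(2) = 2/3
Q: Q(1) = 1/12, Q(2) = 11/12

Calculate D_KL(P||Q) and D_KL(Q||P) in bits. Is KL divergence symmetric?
D_KL(P||Q) = 0.3604 bits, D_KL(Q||P) = 0.2545 bits. No, KL divergence is not symmetric.

D_KL(P||Q) = Σ P(x) log₂(P(x)/Q(x))

Computing term by term:
  P(1)·log₂(P(1)/Q(1)) = (1/3)·log₂((1/3)/(1/12)) = 0.66667
  P(2)·log₂(P(2)/Q(2)) = (2/3)·log₂((2/3)/(11/12)) = -0.30629

D_KL(P||Q) = 0.66667 - 0.30629 = 0.36038 ≈ 0.3604 bits

D_KL(Q||P) = Σ Q(x) log₂(Q(x)/P(x))

Computing term by term:
  Q(1)·log₂(Q(1)/P(1)) = (1/12)·log₂((1/12)/(1/3)) = -0.16667
  Q(2)·log₂(Q(2)/P(2)) = (11/12)·log₂((11/12)/(2/3)) = 0.42115

D_KL(Q||P) = -0.16667 + 0.42115 = 0.25448 ≈ 0.2545 bits

These are NOT equal (difference: 0.1059 bits). KL divergence is asymmetric: D_KL(P||Q) ≠ D_KL(Q||P) in general.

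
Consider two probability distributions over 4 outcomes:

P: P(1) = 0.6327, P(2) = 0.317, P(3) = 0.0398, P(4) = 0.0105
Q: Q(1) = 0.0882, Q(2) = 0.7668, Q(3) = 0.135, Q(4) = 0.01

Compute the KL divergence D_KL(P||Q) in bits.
1.3252 bits

D_KL(P||Q) = Σ P(x) log₂(P(x)/Q(x))

Computing term by term:
  P(1)·log₂(P(1)/Q(1)) = 0.6327·log₂(0.6327/0.0882) = 1.79856
  P(2)·log₂(P(2)/Q(2)) = 0.317·log₂(0.317/0.7668) = -0.40397
  P(3)·log₂(P(3)/Q(3)) = 0.0398·log₂(0.0398/0.135) = -0.07013
  P(4)·log₂(P(4)/Q(4)) = 0.0105·log₂(0.0105/0.01) = 0.00074

D_KL(P||Q) = 1.79856 - 0.40397 - 0.07013 + 0.00074 = 1.32520 ≈ 1.3252 bits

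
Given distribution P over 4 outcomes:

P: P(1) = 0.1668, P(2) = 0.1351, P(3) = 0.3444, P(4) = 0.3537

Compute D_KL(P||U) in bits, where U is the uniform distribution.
0.1189 bits

U(i) = 1/4 for all i

D_KL(P||U) = Σ P(x) log₂(P(x) / (1/4))
           = Σ P(x) log₂(P(x)) + log₂(4)
           = log₂(4) - H(P)

H(P) = -Σ P(x) log₂(P(x)):
  -P(1)·log₂(P(1)) = -(0.1668)·log₂(0.1668) = 0.43098
  -P(2)·log₂(P(2)) = -(0.1351)·log₂(0.1351) = 0.39016
  -P(3)·log₂(P(3)) = -(0.3444)·log₂(0.3444) = 0.52963
  -P(4)·log₂(P(4)) = -(0.3537)·log₂(0.3537) = 0.53034
H(P) = 0.43098 + 0.39016 + 0.52963 + 0.53034 = 1.88111 bits

log₂(4) = 2.00000 bits

D_KL(P||U) = 2.00000 - 1.88111 = 0.11889 ≈ 0.1189 bits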